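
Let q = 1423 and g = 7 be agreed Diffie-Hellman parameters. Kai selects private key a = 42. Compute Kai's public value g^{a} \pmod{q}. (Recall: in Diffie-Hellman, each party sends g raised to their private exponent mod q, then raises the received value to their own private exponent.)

Public value = 7^{42} \pmod{1423}.
7^1 ≡ 7 (mod 1423)
7^2 = (7^1)^2 ≡ 7^2 = 49 ≡ 49 (mod 1423)
7^4 = (7^2)^2 ≡ 49^2 = 2401 ≡ 978 (mod 1423)
7^8 = (7^4)^2 ≡ 978^2 = 956484 ≡ 228 (mod 1423)
7^16 = (7^8)^2 ≡ 228^2 = 51984 ≡ 756 (mod 1423)
7^32 = (7^16)^2 ≡ 756^2 = 571536 ≡ 913 (mod 1423)
7^42 = 7^32 · 7^8 · 7^2 ≡ 913 · 228 · 49 ≡ 1395 (mod 1423).

1395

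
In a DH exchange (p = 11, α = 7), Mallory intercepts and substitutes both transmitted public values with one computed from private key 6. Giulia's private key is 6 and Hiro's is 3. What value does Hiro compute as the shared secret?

9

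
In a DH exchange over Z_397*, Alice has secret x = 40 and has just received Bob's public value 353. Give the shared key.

Shared key K = 353^40 mod 397.
353^1 ≡ 353 (mod 397)
353^2 = (353^1)^2 ≡ 353^2 = 124609 ≡ 348 (mod 397)
353^4 = (353^2)^2 ≡ 348^2 = 121104 ≡ 19 (mod 397)
353^8 = (353^4)^2 ≡ 19^2 = 361 ≡ 361 (mod 397)
353^16 = (353^8)^2 ≡ 361^2 = 130321 ≡ 105 (mod 397)
353^32 = (353^16)^2 ≡ 105^2 = 11025 ≡ 306 (mod 397)
353^40 = 353^32 · 353^8 ≡ 306 · 361 ≡ 100 (mod 397).

100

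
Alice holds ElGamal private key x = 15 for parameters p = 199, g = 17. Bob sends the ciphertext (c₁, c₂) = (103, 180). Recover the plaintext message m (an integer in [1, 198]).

Shared mask s = c₁^x mod p = 103^15 mod 199.
103^1 ≡ 103 (mod 199)
103^2 = (103^1)^2 ≡ 103^2 = 10609 ≡ 62 (mod 199)
103^4 = (103^2)^2 ≡ 62^2 = 3844 ≡ 63 (mod 199)
103^8 = (103^4)^2 ≡ 63^2 = 3969 ≡ 188 (mod 199)
103^15 = 103^8 · 103^4 · 103^2 · 103^1 ≡ 188 · 63 · 62 · 103 ≡ 63 (mod 199).
So s = 63; s⁻¹ ≡ 139 (mod 199).
m = c₂ · s⁻¹ mod 199 = 180 · 139 mod 199 = 145.

145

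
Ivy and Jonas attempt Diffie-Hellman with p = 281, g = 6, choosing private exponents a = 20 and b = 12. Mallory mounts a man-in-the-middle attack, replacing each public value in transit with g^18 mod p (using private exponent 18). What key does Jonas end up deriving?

249

Jonas receives Mallory's public value M = 6^18 mod 281 instead of the honest one.
6^1 ≡ 6 (mod 281)
6^2 = (6^1)^2 ≡ 6^2 = 36 ≡ 36 (mod 281)
6^4 = (6^2)^2 ≡ 36^2 = 1296 ≡ 172 (mod 281)
6^8 = (6^4)^2 ≡ 172^2 = 29584 ≡ 79 (mod 281)
6^16 = (6^8)^2 ≡ 79^2 = 6241 ≡ 59 (mod 281)
6^18 = 6^16 · 6^2 ≡ 59 · 36 ≡ 157 (mod 281).
So M = 157. Jonas computes K = M^12 mod 281.
157^1 ≡ 157 (mod 281)
157^2 = (157^1)^2 ≡ 157^2 = 24649 ≡ 202 (mod 281)
157^4 = (157^2)^2 ≡ 202^2 = 40804 ≡ 59 (mod 281)
157^8 = (157^4)^2 ≡ 59^2 = 3481 ≡ 109 (mod 281)
157^12 = 157^8 · 157^4 ≡ 109 · 59 ≡ 249 (mod 281).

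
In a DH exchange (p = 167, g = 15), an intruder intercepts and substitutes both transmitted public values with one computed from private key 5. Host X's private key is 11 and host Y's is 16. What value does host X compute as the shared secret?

101

Host X receives an intruder's public value M = 15^5 mod 167 instead of the honest one.
15^1 ≡ 15 (mod 167)
15^2 = (15^1)^2 ≡ 15^2 = 225 ≡ 58 (mod 167)
15^4 = (15^2)^2 ≡ 58^2 = 3364 ≡ 24 (mod 167)
15^5 = 15^4 · 15^1 ≡ 24 · 15 ≡ 26 (mod 167).
So M = 26. Host X computes K = M^11 mod 167.
26^1 ≡ 26 (mod 167)
26^2 = (26^1)^2 ≡ 26^2 = 676 ≡ 8 (mod 167)
26^4 = (26^2)^2 ≡ 8^2 = 64 ≡ 64 (mod 167)
26^8 = (26^4)^2 ≡ 64^2 = 4096 ≡ 88 (mod 167)
26^11 = 26^8 · 26^2 · 26^1 ≡ 88 · 8 · 26 ≡ 101 (mod 167).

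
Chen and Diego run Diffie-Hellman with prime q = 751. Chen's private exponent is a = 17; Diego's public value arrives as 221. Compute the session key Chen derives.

603

Shared key K = 221^17 mod 751.
221^1 ≡ 221 (mod 751)
221^2 = (221^1)^2 ≡ 221^2 = 48841 ≡ 26 (mod 751)
221^4 = (221^2)^2 ≡ 26^2 = 676 ≡ 676 (mod 751)
221^8 = (221^4)^2 ≡ 676^2 = 456976 ≡ 368 (mod 751)
221^16 = (221^8)^2 ≡ 368^2 = 135424 ≡ 244 (mod 751)
221^17 = 221^16 · 221^1 ≡ 244 · 221 ≡ 603 (mod 751).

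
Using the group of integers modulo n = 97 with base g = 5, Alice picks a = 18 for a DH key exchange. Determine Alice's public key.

Public value = 5^18 (mod 97).
5^1 ≡ 5 (mod 97)
5^2 = (5^1)^2 ≡ 5^2 = 25 ≡ 25 (mod 97)
5^4 = (5^2)^2 ≡ 25^2 = 625 ≡ 43 (mod 97)
5^8 = (5^4)^2 ≡ 43^2 = 1849 ≡ 6 (mod 97)
5^16 = (5^8)^2 ≡ 6^2 = 36 ≡ 36 (mod 97)
5^18 = 5^16 · 5^2 ≡ 36 · 25 ≡ 27 (mod 97).

27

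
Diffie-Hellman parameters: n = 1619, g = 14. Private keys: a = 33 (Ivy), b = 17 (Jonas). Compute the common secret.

Ivy sends A = g^a mod n = 14^33 mod 1619.
14^1 ≡ 14 (mod 1619)
14^2 = (14^1)^2 ≡ 14^2 = 196 ≡ 196 (mod 1619)
14^4 = (14^2)^2 ≡ 196^2 = 38416 ≡ 1179 (mod 1619)
14^8 = (14^4)^2 ≡ 1179^2 = 1390041 ≡ 939 (mod 1619)
14^16 = (14^8)^2 ≡ 939^2 = 881721 ≡ 985 (mod 1619)
14^32 = (14^16)^2 ≡ 985^2 = 970225 ≡ 444 (mod 1619)
14^33 = 14^32 · 14^1 ≡ 444 · 14 ≡ 1359 (mod 1619).
So A = 1359. Jonas then computes K = A^b mod n = 1359^17 mod 1619.
1359^1 ≡ 1359 (mod 1619)
1359^2 = (1359^1)^2 ≡ 1359^2 = 1846881 ≡ 1221 (mod 1619)
1359^4 = (1359^2)^2 ≡ 1221^2 = 1490841 ≡ 1361 (mod 1619)
1359^8 = (1359^4)^2 ≡ 1361^2 = 1852321 ≡ 185 (mod 1619)
1359^16 = (1359^8)^2 ≡ 185^2 = 34225 ≡ 226 (mod 1619)
1359^17 = 1359^16 · 1359^1 ≡ 226 · 1359 ≡ 1143 (mod 1619).

1143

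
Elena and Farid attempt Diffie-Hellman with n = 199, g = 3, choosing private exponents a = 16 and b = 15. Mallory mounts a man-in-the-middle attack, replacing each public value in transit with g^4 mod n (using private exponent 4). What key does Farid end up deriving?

40

Farid receives Mallory's public value M = 3^4 mod 199 instead of the honest one.
3^1 ≡ 3 (mod 199)
3^2 = (3^1)^2 ≡ 3^2 = 9 ≡ 9 (mod 199)
3^4 = (3^2)^2 ≡ 9^2 = 81 ≡ 81 (mod 199)
So M = 81. Farid computes K = M^15 mod 199.
81^1 ≡ 81 (mod 199)
81^2 = (81^1)^2 ≡ 81^2 = 6561 ≡ 193 (mod 199)
81^4 = (81^2)^2 ≡ 193^2 = 37249 ≡ 36 (mod 199)
81^8 = (81^4)^2 ≡ 36^2 = 1296 ≡ 102 (mod 199)
81^15 = 81^8 · 81^4 · 81^2 · 81^1 ≡ 102 · 36 · 193 · 81 ≡ 40 (mod 199).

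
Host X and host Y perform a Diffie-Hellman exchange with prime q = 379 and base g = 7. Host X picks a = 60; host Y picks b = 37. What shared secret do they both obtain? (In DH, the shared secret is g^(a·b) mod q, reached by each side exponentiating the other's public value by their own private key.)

165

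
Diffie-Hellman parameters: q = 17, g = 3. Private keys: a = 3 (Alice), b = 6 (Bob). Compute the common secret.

9

Alice sends A = g^a mod q = 3^3 mod 17.
3^1 ≡ 3 (mod 17)
3^2 = (3^1)^2 ≡ 3^2 = 9 ≡ 9 (mod 17)
3^3 = 3^2 · 3^1 ≡ 9 · 3 ≡ 10 (mod 17).
So A = 10. Bob then computes K = A^b mod q = 10^6 mod 17.
10^1 ≡ 10 (mod 17)
10^2 = (10^1)^2 ≡ 10^2 = 100 ≡ 15 (mod 17)
10^4 = (10^2)^2 ≡ 15^2 = 225 ≡ 4 (mod 17)
10^6 = 10^4 · 10^2 ≡ 4 · 15 ≡ 9 (mod 17).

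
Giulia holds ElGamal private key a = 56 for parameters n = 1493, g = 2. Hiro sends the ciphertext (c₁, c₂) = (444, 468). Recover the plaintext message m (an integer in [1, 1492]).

1094

Shared mask s = c₁^a mod n = 444^56 mod 1493.
444^1 ≡ 444 (mod 1493)
444^2 = (444^1)^2 ≡ 444^2 = 197136 ≡ 60 (mod 1493)
444^4 = (444^2)^2 ≡ 60^2 = 3600 ≡ 614 (mod 1493)
444^8 = (444^4)^2 ≡ 614^2 = 376996 ≡ 760 (mod 1493)
444^16 = (444^8)^2 ≡ 760^2 = 577600 ≡ 1302 (mod 1493)
444^32 = (444^16)^2 ≡ 1302^2 = 1695204 ≡ 649 (mod 1493)
444^56 = 444^32 · 444^16 · 444^8 ≡ 649 · 1302 · 760 ≡ 953 (mod 1493).
So s = 953; s⁻¹ ≡ 47 (mod 1493).
m = c₂ · s⁻¹ mod 1493 = 468 · 47 mod 1493 = 1094.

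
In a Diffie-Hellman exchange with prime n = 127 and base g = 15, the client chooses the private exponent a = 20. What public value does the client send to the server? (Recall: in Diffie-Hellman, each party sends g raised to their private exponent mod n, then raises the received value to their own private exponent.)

69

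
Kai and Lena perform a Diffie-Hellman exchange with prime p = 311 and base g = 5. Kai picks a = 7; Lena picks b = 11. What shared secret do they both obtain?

Lena sends B = g^b mod p = 5^11 mod 311.
5^1 ≡ 5 (mod 311)
5^2 = (5^1)^2 ≡ 5^2 = 25 ≡ 25 (mod 311)
5^4 = (5^2)^2 ≡ 25^2 = 625 ≡ 3 (mod 311)
5^8 = (5^4)^2 ≡ 3^2 = 9 ≡ 9 (mod 311)
5^11 = 5^8 · 5^2 · 5^1 ≡ 9 · 25 · 5 ≡ 192 (mod 311).
So B = 192. Kai then computes K = B^a mod p = 192^7 mod 311.
192^1 ≡ 192 (mod 311)
192^2 = (192^1)^2 ≡ 192^2 = 36864 ≡ 166 (mod 311)
192^4 = (192^2)^2 ≡ 166^2 = 27556 ≡ 188 (mod 311)
192^7 = 192^4 · 192^2 · 192^1 ≡ 188 · 166 · 192 ≡ 210 (mod 311).

210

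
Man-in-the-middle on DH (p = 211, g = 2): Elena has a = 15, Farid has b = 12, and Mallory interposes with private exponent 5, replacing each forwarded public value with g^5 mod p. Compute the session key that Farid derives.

Farid receives Mallory's public value M = 2^5 mod 211 instead of the honest one.
2^1 ≡ 2 (mod 211)
2^2 = (2^1)^2 ≡ 2^2 = 4 ≡ 4 (mod 211)
2^4 = (2^2)^2 ≡ 4^2 = 16 ≡ 16 (mod 211)
2^5 = 2^4 · 2^1 ≡ 16 · 2 ≡ 32 (mod 211).
So M = 32. Farid computes K = M^12 mod 211.
32^1 ≡ 32 (mod 211)
32^2 = (32^1)^2 ≡ 32^2 = 1024 ≡ 180 (mod 211)
32^4 = (32^2)^2 ≡ 180^2 = 32400 ≡ 117 (mod 211)
32^8 = (32^4)^2 ≡ 117^2 = 13689 ≡ 185 (mod 211)
32^12 = 32^8 · 32^4 ≡ 185 · 117 ≡ 123 (mod 211).

123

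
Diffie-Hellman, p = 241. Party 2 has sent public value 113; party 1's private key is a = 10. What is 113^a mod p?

Shared key K = 113^10 mod 241.
113^1 ≡ 113 (mod 241)
113^2 = (113^1)^2 ≡ 113^2 = 12769 ≡ 237 (mod 241)
113^4 = (113^2)^2 ≡ 237^2 = 56169 ≡ 16 (mod 241)
113^8 = (113^4)^2 ≡ 16^2 = 256 ≡ 15 (mod 241)
113^10 = 113^8 · 113^2 ≡ 15 · 237 ≡ 181 (mod 241).

181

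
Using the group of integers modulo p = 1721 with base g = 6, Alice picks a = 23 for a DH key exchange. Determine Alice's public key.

143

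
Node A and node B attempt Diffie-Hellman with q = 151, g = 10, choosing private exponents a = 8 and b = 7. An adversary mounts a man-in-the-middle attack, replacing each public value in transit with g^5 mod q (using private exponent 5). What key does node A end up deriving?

Node A receives an adversary's public value M = 10^5 mod 151 instead of the honest one.
10^1 ≡ 10 (mod 151)
10^2 = (10^1)^2 ≡ 10^2 = 100 ≡ 100 (mod 151)
10^4 = (10^2)^2 ≡ 100^2 = 10000 ≡ 34 (mod 151)
10^5 = 10^4 · 10^1 ≡ 34 · 10 ≡ 38 (mod 151).
So M = 38. Node A computes K = M^8 mod 151.
38^1 ≡ 38 (mod 151)
38^2 = (38^1)^2 ≡ 38^2 = 1444 ≡ 85 (mod 151)
38^4 = (38^2)^2 ≡ 85^2 = 7225 ≡ 128 (mod 151)
38^8 = (38^4)^2 ≡ 128^2 = 16384 ≡ 76 (mod 151)

76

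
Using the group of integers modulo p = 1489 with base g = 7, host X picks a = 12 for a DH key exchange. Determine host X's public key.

Public value = 7^12 mod 1489.
7^1 ≡ 7 (mod 1489)
7^2 = (7^1)^2 ≡ 7^2 = 49 ≡ 49 (mod 1489)
7^4 = (7^2)^2 ≡ 49^2 = 2401 ≡ 912 (mod 1489)
7^8 = (7^4)^2 ≡ 912^2 = 831744 ≡ 882 (mod 1489)
7^12 = 7^8 · 7^4 ≡ 882 · 912 ≡ 324 (mod 1489).

324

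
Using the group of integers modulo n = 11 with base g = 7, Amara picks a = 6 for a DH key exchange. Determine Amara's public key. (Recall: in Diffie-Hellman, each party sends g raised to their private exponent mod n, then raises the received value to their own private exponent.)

4

Public value = 7^{6} \pmod{11}.
7^1 ≡ 7 (mod 11)
7^2 = (7^1)^2 ≡ 7^2 = 49 ≡ 5 (mod 11)
7^4 = (7^2)^2 ≡ 5^2 = 25 ≡ 3 (mod 11)
7^6 = 7^4 · 7^2 ≡ 3 · 5 ≡ 4 (mod 11).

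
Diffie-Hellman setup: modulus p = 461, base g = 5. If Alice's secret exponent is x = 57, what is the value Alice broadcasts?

Public value = 5^57 mod 461.
5^1 ≡ 5 (mod 461)
5^2 = (5^1)^2 ≡ 5^2 = 25 ≡ 25 (mod 461)
5^4 = (5^2)^2 ≡ 25^2 = 625 ≡ 164 (mod 461)
5^8 = (5^4)^2 ≡ 164^2 = 26896 ≡ 158 (mod 461)
5^16 = (5^8)^2 ≡ 158^2 = 24964 ≡ 70 (mod 461)
5^32 = (5^16)^2 ≡ 70^2 = 4900 ≡ 290 (mod 461)
5^57 = 5^32 · 5^16 · 5^8 · 5^1 ≡ 290 · 70 · 158 · 5 ≡ 193 (mod 461).

193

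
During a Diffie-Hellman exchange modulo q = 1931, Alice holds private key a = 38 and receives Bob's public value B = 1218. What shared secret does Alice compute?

Shared key K = 1218^38 mod 1931.
1218^1 ≡ 1218 (mod 1931)
1218^2 = (1218^1)^2 ≡ 1218^2 = 1483524 ≡ 516 (mod 1931)
1218^4 = (1218^2)^2 ≡ 516^2 = 266256 ≡ 1709 (mod 1931)
1218^8 = (1218^4)^2 ≡ 1709^2 = 2920681 ≡ 1009 (mod 1931)
1218^16 = (1218^8)^2 ≡ 1009^2 = 1018081 ≡ 444 (mod 1931)
1218^32 = (1218^16)^2 ≡ 444^2 = 197136 ≡ 174 (mod 1931)
1218^38 = 1218^32 · 1218^4 · 1218^2 ≡ 174 · 1709 · 516 ≡ 1665 (mod 1931).

1665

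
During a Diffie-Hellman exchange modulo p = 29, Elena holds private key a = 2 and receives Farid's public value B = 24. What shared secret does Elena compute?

25

Shared key K = 24^2 mod 29.
24^1 ≡ 24 (mod 29)
24^2 = (24^1)^2 ≡ 24^2 = 576 ≡ 25 (mod 29)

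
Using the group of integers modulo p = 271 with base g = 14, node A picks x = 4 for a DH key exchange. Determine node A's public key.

205

Public value = 14^{4} \pmod{271}.
14^1 ≡ 14 (mod 271)
14^2 = (14^1)^2 ≡ 14^2 = 196 ≡ 196 (mod 271)
14^4 = (14^2)^2 ≡ 196^2 = 38416 ≡ 205 (mod 271)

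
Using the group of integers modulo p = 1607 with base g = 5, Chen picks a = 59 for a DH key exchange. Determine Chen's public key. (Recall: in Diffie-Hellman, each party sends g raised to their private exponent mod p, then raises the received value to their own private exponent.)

Public value = 5^59 (mod 1607).
5^1 ≡ 5 (mod 1607)
5^2 = (5^1)^2 ≡ 5^2 = 25 ≡ 25 (mod 1607)
5^4 = (5^2)^2 ≡ 25^2 = 625 ≡ 625 (mod 1607)
5^8 = (5^4)^2 ≡ 625^2 = 390625 ≡ 124 (mod 1607)
5^16 = (5^8)^2 ≡ 124^2 = 15376 ≡ 913 (mod 1607)
5^32 = (5^16)^2 ≡ 913^2 = 833569 ≡ 1143 (mod 1607)
5^59 = 5^32 · 5^16 · 5^8 · 5^2 · 5^1 ≡ 1143 · 913 · 124 · 25 · 5 ≡ 813 (mod 1607).

813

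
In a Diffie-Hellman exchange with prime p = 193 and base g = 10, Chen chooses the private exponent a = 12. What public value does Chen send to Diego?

50

Public value = 10^12 mod 193.
10^1 ≡ 10 (mod 193)
10^2 = (10^1)^2 ≡ 10^2 = 100 ≡ 100 (mod 193)
10^4 = (10^2)^2 ≡ 100^2 = 10000 ≡ 157 (mod 193)
10^8 = (10^4)^2 ≡ 157^2 = 24649 ≡ 138 (mod 193)
10^12 = 10^8 · 10^4 ≡ 138 · 157 ≡ 50 (mod 193).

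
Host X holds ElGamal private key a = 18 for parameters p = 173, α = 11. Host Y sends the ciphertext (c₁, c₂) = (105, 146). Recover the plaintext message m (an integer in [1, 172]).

46

Shared mask s = c₁^a mod p = 105^18 mod 173.
105^1 ≡ 105 (mod 173)
105^2 = (105^1)^2 ≡ 105^2 = 11025 ≡ 126 (mod 173)
105^4 = (105^2)^2 ≡ 126^2 = 15876 ≡ 133 (mod 173)
105^8 = (105^4)^2 ≡ 133^2 = 17689 ≡ 43 (mod 173)
105^16 = (105^8)^2 ≡ 43^2 = 1849 ≡ 119 (mod 173)
105^18 = 105^16 · 105^2 ≡ 119 · 126 ≡ 116 (mod 173).
So s = 116; s⁻¹ ≡ 88 (mod 173).
m = c₂ · s⁻¹ mod 173 = 146 · 88 mod 173 = 46.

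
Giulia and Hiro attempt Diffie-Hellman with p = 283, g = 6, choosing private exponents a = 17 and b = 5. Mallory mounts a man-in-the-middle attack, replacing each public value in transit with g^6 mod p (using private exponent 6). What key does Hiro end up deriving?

Hiro receives Mallory's public value M = 6^6 mod 283 instead of the honest one.
6^1 ≡ 6 (mod 283)
6^2 = (6^1)^2 ≡ 6^2 = 36 ≡ 36 (mod 283)
6^4 = (6^2)^2 ≡ 36^2 = 1296 ≡ 164 (mod 283)
6^6 = 6^4 · 6^2 ≡ 164 · 36 ≡ 244 (mod 283).
So M = 244. Hiro computes K = M^5 mod 283.
244^1 ≡ 244 (mod 283)
244^2 = (244^1)^2 ≡ 244^2 = 59536 ≡ 106 (mod 283)
244^4 = (244^2)^2 ≡ 106^2 = 11236 ≡ 199 (mod 283)
244^5 = 244^4 · 244^1 ≡ 199 · 244 ≡ 163 (mod 283).

163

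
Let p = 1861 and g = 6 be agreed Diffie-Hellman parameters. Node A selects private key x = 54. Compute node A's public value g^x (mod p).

Public value = 6^54 (mod 1861).
6^1 ≡ 6 (mod 1861)
6^2 = (6^1)^2 ≡ 6^2 = 36 ≡ 36 (mod 1861)
6^4 = (6^2)^2 ≡ 36^2 = 1296 ≡ 1296 (mod 1861)
6^8 = (6^4)^2 ≡ 1296^2 = 1679616 ≡ 994 (mod 1861)
6^16 = (6^8)^2 ≡ 994^2 = 988036 ≡ 1706 (mod 1861)
6^32 = (6^16)^2 ≡ 1706^2 = 2910436 ≡ 1693 (mod 1861)
6^54 = 6^32 · 6^16 · 6^4 · 6^2 ≡ 1693 · 1706 · 1296 · 36 ≡ 27 (mod 1861).

27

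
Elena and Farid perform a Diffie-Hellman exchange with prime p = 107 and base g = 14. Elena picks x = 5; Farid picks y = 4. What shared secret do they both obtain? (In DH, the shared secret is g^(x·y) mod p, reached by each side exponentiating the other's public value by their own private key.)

29

Elena sends A = g^x mod p = 14^5 mod 107.
14^1 ≡ 14 (mod 107)
14^2 = (14^1)^2 ≡ 14^2 = 196 ≡ 89 (mod 107)
14^4 = (14^2)^2 ≡ 89^2 = 7921 ≡ 3 (mod 107)
14^5 = 14^4 · 14^1 ≡ 3 · 14 ≡ 42 (mod 107).
So A = 42. Farid then computes K = A^y mod p = 42^4 mod 107.
42^1 ≡ 42 (mod 107)
42^2 = (42^1)^2 ≡ 42^2 = 1764 ≡ 52 (mod 107)
42^4 = (42^2)^2 ≡ 52^2 = 2704 ≡ 29 (mod 107)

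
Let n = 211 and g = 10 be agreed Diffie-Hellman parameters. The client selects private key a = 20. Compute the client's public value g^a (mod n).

Public value = 10^20 (mod 211).
10^1 ≡ 10 (mod 211)
10^2 = (10^1)^2 ≡ 10^2 = 100 ≡ 100 (mod 211)
10^4 = (10^2)^2 ≡ 100^2 = 10000 ≡ 83 (mod 211)
10^8 = (10^4)^2 ≡ 83^2 = 6889 ≡ 137 (mod 211)
10^16 = (10^8)^2 ≡ 137^2 = 18769 ≡ 201 (mod 211)
10^20 = 10^16 · 10^4 ≡ 201 · 83 ≡ 14 (mod 211).

14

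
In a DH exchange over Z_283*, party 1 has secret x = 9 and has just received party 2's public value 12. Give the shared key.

Shared key K = 12^9 mod 283.
12^1 ≡ 12 (mod 283)
12^2 = (12^1)^2 ≡ 12^2 = 144 ≡ 144 (mod 283)
12^4 = (12^2)^2 ≡ 144^2 = 20736 ≡ 77 (mod 283)
12^8 = (12^4)^2 ≡ 77^2 = 5929 ≡ 269 (mod 283)
12^9 = 12^8 · 12^1 ≡ 269 · 12 ≡ 115 (mod 283).

115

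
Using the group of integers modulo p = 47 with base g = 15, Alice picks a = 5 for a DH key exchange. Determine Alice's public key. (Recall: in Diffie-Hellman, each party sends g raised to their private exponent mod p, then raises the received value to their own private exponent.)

Public value = 15^5 mod 47.
15^1 ≡ 15 (mod 47)
15^2 = (15^1)^2 ≡ 15^2 = 225 ≡ 37 (mod 47)
15^4 = (15^2)^2 ≡ 37^2 = 1369 ≡ 6 (mod 47)
15^5 = 15^4 · 15^1 ≡ 6 · 15 ≡ 43 (mod 47).

43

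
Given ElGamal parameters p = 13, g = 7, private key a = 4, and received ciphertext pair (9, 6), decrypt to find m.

5

Shared mask s = c₁^a mod p = 9^4 mod 13.
9^1 ≡ 9 (mod 13)
9^2 = (9^1)^2 ≡ 9^2 = 81 ≡ 3 (mod 13)
9^4 = (9^2)^2 ≡ 3^2 = 9 ≡ 9 (mod 13)
So s = 9; s⁻¹ ≡ 3 (mod 13).
m = c₂ · s⁻¹ mod 13 = 6 · 3 mod 13 = 5.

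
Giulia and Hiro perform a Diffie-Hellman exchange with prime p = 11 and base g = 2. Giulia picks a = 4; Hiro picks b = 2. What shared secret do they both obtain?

Giulia sends A = g^a mod p = 2^4 mod 11.
2^1 ≡ 2 (mod 11)
2^2 = (2^1)^2 ≡ 2^2 = 4 ≡ 4 (mod 11)
2^4 = (2^2)^2 ≡ 4^2 = 16 ≡ 5 (mod 11)
So A = 5. Hiro then computes K = A^b mod p = 5^2 mod 11.
5^1 ≡ 5 (mod 11)
5^2 = (5^1)^2 ≡ 5^2 = 25 ≡ 3 (mod 11)

3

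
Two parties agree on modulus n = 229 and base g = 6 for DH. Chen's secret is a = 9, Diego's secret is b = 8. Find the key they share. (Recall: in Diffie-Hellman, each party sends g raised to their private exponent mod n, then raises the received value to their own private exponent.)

57

Chen sends A = g^a mod n = 6^9 mod 229.
6^1 ≡ 6 (mod 229)
6^2 = (6^1)^2 ≡ 6^2 = 36 ≡ 36 (mod 229)
6^4 = (6^2)^2 ≡ 36^2 = 1296 ≡ 151 (mod 229)
6^8 = (6^4)^2 ≡ 151^2 = 22801 ≡ 130 (mod 229)
6^9 = 6^8 · 6^1 ≡ 130 · 6 ≡ 93 (mod 229).
So A = 93. Diego then computes K = A^b mod n = 93^8 mod 229.
93^1 ≡ 93 (mod 229)
93^2 = (93^1)^2 ≡ 93^2 = 8649 ≡ 176 (mod 229)
93^4 = (93^2)^2 ≡ 176^2 = 30976 ≡ 61 (mod 229)
93^8 = (93^4)^2 ≡ 61^2 = 3721 ≡ 57 (mod 229)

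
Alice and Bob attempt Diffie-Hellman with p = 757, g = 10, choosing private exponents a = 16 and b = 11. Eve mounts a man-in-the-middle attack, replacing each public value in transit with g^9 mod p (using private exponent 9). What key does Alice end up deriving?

729

Alice receives Eve's public value M = 10^9 mod 757 instead of the honest one.
10^1 ≡ 10 (mod 757)
10^2 = (10^1)^2 ≡ 10^2 = 100 ≡ 100 (mod 757)
10^4 = (10^2)^2 ≡ 100^2 = 10000 ≡ 159 (mod 757)
10^8 = (10^4)^2 ≡ 159^2 = 25281 ≡ 300 (mod 757)
10^9 = 10^8 · 10^1 ≡ 300 · 10 ≡ 729 (mod 757).
So M = 729. Alice computes K = M^16 mod 757.
729^1 ≡ 729 (mod 757)
729^2 = (729^1)^2 ≡ 729^2 = 531441 ≡ 27 (mod 757)
729^4 = (729^2)^2 ≡ 27^2 = 729 ≡ 729 (mod 757)
729^8 = (729^4)^2 ≡ 729^2 = 531441 ≡ 27 (mod 757)
729^16 = (729^8)^2 ≡ 27^2 = 729 ≡ 729 (mod 757)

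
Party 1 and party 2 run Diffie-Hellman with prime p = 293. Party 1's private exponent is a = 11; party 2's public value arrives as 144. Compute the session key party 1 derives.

Shared key K = 144^11 mod 293.
144^1 ≡ 144 (mod 293)
144^2 = (144^1)^2 ≡ 144^2 = 20736 ≡ 226 (mod 293)
144^4 = (144^2)^2 ≡ 226^2 = 51076 ≡ 94 (mod 293)
144^8 = (144^4)^2 ≡ 94^2 = 8836 ≡ 46 (mod 293)
144^11 = 144^8 · 144^2 · 144^1 ≡ 46 · 226 · 144 ≡ 87 (mod 293).

87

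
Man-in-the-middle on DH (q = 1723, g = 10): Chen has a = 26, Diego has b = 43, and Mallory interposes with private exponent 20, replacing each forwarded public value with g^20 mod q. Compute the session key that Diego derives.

517

Diego receives Mallory's public value M = 10^20 mod 1723 instead of the honest one.
10^1 ≡ 10 (mod 1723)
10^2 = (10^1)^2 ≡ 10^2 = 100 ≡ 100 (mod 1723)
10^4 = (10^2)^2 ≡ 100^2 = 10000 ≡ 1385 (mod 1723)
10^8 = (10^4)^2 ≡ 1385^2 = 1918225 ≡ 526 (mod 1723)
10^16 = (10^8)^2 ≡ 526^2 = 276676 ≡ 996 (mod 1723)
10^20 = 10^16 · 10^4 ≡ 996 · 1385 ≡ 1060 (mod 1723).
So M = 1060. Diego computes K = M^43 mod 1723.
1060^1 ≡ 1060 (mod 1723)
1060^2 = (1060^1)^2 ≡ 1060^2 = 1123600 ≡ 204 (mod 1723)
1060^4 = (1060^2)^2 ≡ 204^2 = 41616 ≡ 264 (mod 1723)
1060^8 = (1060^4)^2 ≡ 264^2 = 69696 ≡ 776 (mod 1723)
1060^16 = (1060^8)^2 ≡ 776^2 = 602176 ≡ 849 (mod 1723)
1060^32 = (1060^16)^2 ≡ 849^2 = 720801 ≡ 587 (mod 1723)
1060^43 = 1060^32 · 1060^8 · 1060^2 · 1060^1 ≡ 587 · 776 · 204 · 1060 ≡ 517 (mod 1723).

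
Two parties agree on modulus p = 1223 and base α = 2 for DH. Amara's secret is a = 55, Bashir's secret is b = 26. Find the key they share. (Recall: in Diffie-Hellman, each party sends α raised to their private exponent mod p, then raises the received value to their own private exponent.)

787

Amara sends A = α^a mod p = 2^55 mod 1223.
2^1 ≡ 2 (mod 1223)
2^2 = (2^1)^2 ≡ 2^2 = 4 ≡ 4 (mod 1223)
2^4 = (2^2)^2 ≡ 4^2 = 16 ≡ 16 (mod 1223)
2^8 = (2^4)^2 ≡ 16^2 = 256 ≡ 256 (mod 1223)
2^16 = (2^8)^2 ≡ 256^2 = 65536 ≡ 717 (mod 1223)
2^32 = (2^16)^2 ≡ 717^2 = 514089 ≡ 429 (mod 1223)
2^55 = 2^32 · 2^16 · 2^4 · 2^2 · 2^1 ≡ 429 · 717 · 16 · 4 · 2 ≡ 1088 (mod 1223).
So A = 1088. Bashir then computes K = A^b mod p = 1088^26 mod 1223.
1088^1 ≡ 1088 (mod 1223)
1088^2 = (1088^1)^2 ≡ 1088^2 = 1183744 ≡ 1103 (mod 1223)
1088^4 = (1088^2)^2 ≡ 1103^2 = 1216609 ≡ 947 (mod 1223)
1088^8 = (1088^4)^2 ≡ 947^2 = 896809 ≡ 350 (mod 1223)
1088^16 = (1088^8)^2 ≡ 350^2 = 122500 ≡ 200 (mod 1223)
1088^26 = 1088^16 · 1088^8 · 1088^2 ≡ 200 · 350 · 1103 ≡ 787 (mod 1223).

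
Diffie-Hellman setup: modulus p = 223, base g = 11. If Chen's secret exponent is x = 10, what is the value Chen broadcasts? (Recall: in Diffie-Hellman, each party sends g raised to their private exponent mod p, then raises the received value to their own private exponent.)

Public value = 11^10 (mod 223).
11^1 ≡ 11 (mod 223)
11^2 = (11^1)^2 ≡ 11^2 = 121 ≡ 121 (mod 223)
11^4 = (11^2)^2 ≡ 121^2 = 14641 ≡ 146 (mod 223)
11^8 = (11^4)^2 ≡ 146^2 = 21316 ≡ 131 (mod 223)
11^10 = 11^8 · 11^2 ≡ 131 · 121 ≡ 18 (mod 223).

18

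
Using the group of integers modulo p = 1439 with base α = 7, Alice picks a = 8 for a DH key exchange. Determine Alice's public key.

167

Public value = 7^8 (mod 1439).
7^1 ≡ 7 (mod 1439)
7^2 = (7^1)^2 ≡ 7^2 = 49 ≡ 49 (mod 1439)
7^4 = (7^2)^2 ≡ 49^2 = 2401 ≡ 962 (mod 1439)
7^8 = (7^4)^2 ≡ 962^2 = 925444 ≡ 167 (mod 1439)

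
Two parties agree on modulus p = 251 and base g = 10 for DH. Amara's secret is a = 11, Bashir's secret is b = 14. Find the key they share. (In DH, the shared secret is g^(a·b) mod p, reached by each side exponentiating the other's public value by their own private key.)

211

Bashir sends B = g^b mod p = 10^14 mod 251.
10^1 ≡ 10 (mod 251)
10^2 = (10^1)^2 ≡ 10^2 = 100 ≡ 100 (mod 251)
10^4 = (10^2)^2 ≡ 100^2 = 10000 ≡ 211 (mod 251)
10^8 = (10^4)^2 ≡ 211^2 = 44521 ≡ 94 (mod 251)
10^14 = 10^8 · 10^4 · 10^2 ≡ 94 · 211 · 100 ≡ 249 (mod 251).
So B = 249. Amara then computes K = B^a mod p = 249^11 mod 251.
249^1 ≡ 249 (mod 251)
249^2 = (249^1)^2 ≡ 249^2 = 62001 ≡ 4 (mod 251)
249^4 = (249^2)^2 ≡ 4^2 = 16 ≡ 16 (mod 251)
249^8 = (249^4)^2 ≡ 16^2 = 256 ≡ 5 (mod 251)
249^11 = 249^8 · 249^2 · 249^1 ≡ 5 · 4 · 249 ≡ 211 (mod 251).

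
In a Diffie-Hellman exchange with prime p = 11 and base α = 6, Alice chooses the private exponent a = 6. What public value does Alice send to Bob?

Public value = 6^6 mod 11.
6^1 ≡ 6 (mod 11)
6^2 = (6^1)^2 ≡ 6^2 = 36 ≡ 3 (mod 11)
6^4 = (6^2)^2 ≡ 3^2 = 9 ≡ 9 (mod 11)
6^6 = 6^4 · 6^2 ≡ 9 · 3 ≡ 5 (mod 11).

5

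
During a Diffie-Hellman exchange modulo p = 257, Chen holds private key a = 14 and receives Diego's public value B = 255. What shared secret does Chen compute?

Shared key K = 255^14 mod 257.
255^1 ≡ 255 (mod 257)
255^2 = (255^1)^2 ≡ 255^2 = 65025 ≡ 4 (mod 257)
255^4 = (255^2)^2 ≡ 4^2 = 16 ≡ 16 (mod 257)
255^8 = (255^4)^2 ≡ 16^2 = 256 ≡ 256 (mod 257)
255^14 = 255^8 · 255^4 · 255^2 ≡ 256 · 16 · 4 ≡ 193 (mod 257).

193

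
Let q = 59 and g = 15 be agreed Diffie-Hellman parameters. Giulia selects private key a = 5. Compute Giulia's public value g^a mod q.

45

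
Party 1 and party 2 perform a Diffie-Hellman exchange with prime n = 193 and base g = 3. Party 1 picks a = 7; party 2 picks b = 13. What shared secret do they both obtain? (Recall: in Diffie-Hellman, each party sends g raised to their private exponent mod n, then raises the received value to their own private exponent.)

Party 1 sends A = g^a mod n = 3^7 mod 193.
3^1 ≡ 3 (mod 193)
3^2 = (3^1)^2 ≡ 3^2 = 9 ≡ 9 (mod 193)
3^4 = (3^2)^2 ≡ 9^2 = 81 ≡ 81 (mod 193)
3^7 = 3^4 · 3^2 · 3^1 ≡ 81 · 9 · 3 ≡ 64 (mod 193).
So A = 64. Party 2 then computes K = A^b mod n = 64^13 mod 193.
64^1 ≡ 64 (mod 193)
64^2 = (64^1)^2 ≡ 64^2 = 4096 ≡ 43 (mod 193)
64^4 = (64^2)^2 ≡ 43^2 = 1849 ≡ 112 (mod 193)
64^8 = (64^4)^2 ≡ 112^2 = 12544 ≡ 192 (mod 193)
64^13 = 64^8 · 64^4 · 64^1 ≡ 192 · 112 · 64 ≡ 166 (mod 193).

166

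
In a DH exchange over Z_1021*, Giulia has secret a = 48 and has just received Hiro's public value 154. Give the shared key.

Shared key K = 154^48 mod 1021.
154^1 ≡ 154 (mod 1021)
154^2 = (154^1)^2 ≡ 154^2 = 23716 ≡ 233 (mod 1021)
154^4 = (154^2)^2 ≡ 233^2 = 54289 ≡ 176 (mod 1021)
154^8 = (154^4)^2 ≡ 176^2 = 30976 ≡ 346 (mod 1021)
154^16 = (154^8)^2 ≡ 346^2 = 119716 ≡ 259 (mod 1021)
154^32 = (154^16)^2 ≡ 259^2 = 67081 ≡ 716 (mod 1021)
154^48 = 154^32 · 154^16 ≡ 716 · 259 ≡ 643 (mod 1021).

643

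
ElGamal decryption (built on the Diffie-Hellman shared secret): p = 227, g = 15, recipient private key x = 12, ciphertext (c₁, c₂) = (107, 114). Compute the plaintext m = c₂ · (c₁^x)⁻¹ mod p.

154

Shared mask s = c₁^x mod p = 107^12 mod 227.
107^1 ≡ 107 (mod 227)
107^2 = (107^1)^2 ≡ 107^2 = 11449 ≡ 99 (mod 227)
107^4 = (107^2)^2 ≡ 99^2 = 9801 ≡ 40 (mod 227)
107^8 = (107^4)^2 ≡ 40^2 = 1600 ≡ 11 (mod 227)
107^12 = 107^8 · 107^4 ≡ 11 · 40 ≡ 213 (mod 227).
So s = 213; s⁻¹ ≡ 81 (mod 227).
m = c₂ · s⁻¹ mod 227 = 114 · 81 mod 227 = 154.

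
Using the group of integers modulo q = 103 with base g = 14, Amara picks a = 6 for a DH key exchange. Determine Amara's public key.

Public value = 14^6 mod 103.
14^1 ≡ 14 (mod 103)
14^2 = (14^1)^2 ≡ 14^2 = 196 ≡ 93 (mod 103)
14^4 = (14^2)^2 ≡ 93^2 = 8649 ≡ 100 (mod 103)
14^6 = 14^4 · 14^2 ≡ 100 · 93 ≡ 30 (mod 103).

30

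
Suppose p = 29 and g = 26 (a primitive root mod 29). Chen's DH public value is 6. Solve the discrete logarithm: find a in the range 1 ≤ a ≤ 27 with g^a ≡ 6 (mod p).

18

Try successive powers of 26 modulo 29:
26^1 ≡ 26
26^2 ≡ 9
26^3 ≡ 2
26^4 ≡ 23
26^5 ≡ 18
26^6 ≡ 4
26^7 ≡ 17
26^8 ≡ 7
26^9 ≡ 8
26^10 ≡ 5
26^11 ≡ 14
26^12 ≡ 16
26^13 ≡ 10
26^14 ≡ 28
26^15 ≡ 3
26^16 ≡ 20
26^17 ≡ 27
26^18 ≡ 6
Found: a = 18.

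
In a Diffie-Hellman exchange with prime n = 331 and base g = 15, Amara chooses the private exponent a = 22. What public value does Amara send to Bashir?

150

Public value = 15^22 mod 331.
15^1 ≡ 15 (mod 331)
15^2 = (15^1)^2 ≡ 15^2 = 225 ≡ 225 (mod 331)
15^4 = (15^2)^2 ≡ 225^2 = 50625 ≡ 313 (mod 331)
15^8 = (15^4)^2 ≡ 313^2 = 97969 ≡ 324 (mod 331)
15^16 = (15^8)^2 ≡ 324^2 = 104976 ≡ 49 (mod 331)
15^22 = 15^16 · 15^4 · 15^2 ≡ 49 · 313 · 225 ≡ 150 (mod 331).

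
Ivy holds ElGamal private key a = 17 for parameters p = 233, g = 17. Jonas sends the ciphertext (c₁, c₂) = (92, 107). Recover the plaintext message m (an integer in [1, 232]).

81

Shared mask s = c₁^a mod p = 92^17 mod 233.
92^1 ≡ 92 (mod 233)
92^2 = (92^1)^2 ≡ 92^2 = 8464 ≡ 76 (mod 233)
92^4 = (92^2)^2 ≡ 76^2 = 5776 ≡ 184 (mod 233)
92^8 = (92^4)^2 ≡ 184^2 = 33856 ≡ 71 (mod 233)
92^16 = (92^8)^2 ≡ 71^2 = 5041 ≡ 148 (mod 233)
92^17 = 92^16 · 92^1 ≡ 148 · 92 ≡ 102 (mod 233).
So s = 102; s⁻¹ ≡ 16 (mod 233).
m = c₂ · s⁻¹ mod 233 = 107 · 16 mod 233 = 81.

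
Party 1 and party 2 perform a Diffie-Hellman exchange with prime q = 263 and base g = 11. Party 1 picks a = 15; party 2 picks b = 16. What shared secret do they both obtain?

166

Party 1 sends A = g^a mod q = 11^15 mod 263.
11^1 ≡ 11 (mod 263)
11^2 = (11^1)^2 ≡ 11^2 = 121 ≡ 121 (mod 263)
11^4 = (11^2)^2 ≡ 121^2 = 14641 ≡ 176 (mod 263)
11^8 = (11^4)^2 ≡ 176^2 = 30976 ≡ 205 (mod 263)
11^15 = 11^8 · 11^4 · 11^2 · 11^1 ≡ 205 · 176 · 121 · 11 ≡ 258 (mod 263).
So A = 258. Party 2 then computes K = A^b mod q = 258^16 mod 263.
258^1 ≡ 258 (mod 263)
258^2 = (258^1)^2 ≡ 258^2 = 66564 ≡ 25 (mod 263)
258^4 = (258^2)^2 ≡ 25^2 = 625 ≡ 99 (mod 263)
258^8 = (258^4)^2 ≡ 99^2 = 9801 ≡ 70 (mod 263)
258^16 = (258^8)^2 ≡ 70^2 = 4900 ≡ 166 (mod 263)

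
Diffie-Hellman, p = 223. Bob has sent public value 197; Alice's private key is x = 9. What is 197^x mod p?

14

Shared key K = 197^9 mod 223.
197^1 ≡ 197 (mod 223)
197^2 = (197^1)^2 ≡ 197^2 = 38809 ≡ 7 (mod 223)
197^4 = (197^2)^2 ≡ 7^2 = 49 ≡ 49 (mod 223)
197^8 = (197^4)^2 ≡ 49^2 = 2401 ≡ 171 (mod 223)
197^9 = 197^8 · 197^1 ≡ 171 · 197 ≡ 14 (mod 223).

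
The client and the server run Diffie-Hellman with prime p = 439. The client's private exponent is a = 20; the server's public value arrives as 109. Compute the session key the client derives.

224

Shared key K = 109^20 mod 439.
109^1 ≡ 109 (mod 439)
109^2 = (109^1)^2 ≡ 109^2 = 11881 ≡ 28 (mod 439)
109^4 = (109^2)^2 ≡ 28^2 = 784 ≡ 345 (mod 439)
109^8 = (109^4)^2 ≡ 345^2 = 119025 ≡ 56 (mod 439)
109^16 = (109^8)^2 ≡ 56^2 = 3136 ≡ 63 (mod 439)
109^20 = 109^16 · 109^4 ≡ 63 · 345 ≡ 224 (mod 439).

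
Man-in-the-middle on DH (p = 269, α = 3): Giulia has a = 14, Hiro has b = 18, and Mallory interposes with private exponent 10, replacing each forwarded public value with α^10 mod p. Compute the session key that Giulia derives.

78

Giulia receives Mallory's public value M = 3^10 mod 269 instead of the honest one.
3^1 ≡ 3 (mod 269)
3^2 = (3^1)^2 ≡ 3^2 = 9 ≡ 9 (mod 269)
3^4 = (3^2)^2 ≡ 9^2 = 81 ≡ 81 (mod 269)
3^8 = (3^4)^2 ≡ 81^2 = 6561 ≡ 105 (mod 269)
3^10 = 3^8 · 3^2 ≡ 105 · 9 ≡ 138 (mod 269).
So M = 138. Giulia computes K = M^14 mod 269.
138^1 ≡ 138 (mod 269)
138^2 = (138^1)^2 ≡ 138^2 = 19044 ≡ 214 (mod 269)
138^4 = (138^2)^2 ≡ 214^2 = 45796 ≡ 66 (mod 269)
138^8 = (138^4)^2 ≡ 66^2 = 4356 ≡ 52 (mod 269)
138^14 = 138^8 · 138^4 · 138^2 ≡ 52 · 66 · 214 ≡ 78 (mod 269).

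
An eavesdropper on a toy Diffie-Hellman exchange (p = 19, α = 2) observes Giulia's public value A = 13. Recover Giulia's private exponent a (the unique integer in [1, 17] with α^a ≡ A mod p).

Try successive powers of 2 modulo 19:
2^1 ≡ 2
2^2 ≡ 4
2^3 ≡ 8
2^4 ≡ 16
2^5 ≡ 13
Found: a = 5.

5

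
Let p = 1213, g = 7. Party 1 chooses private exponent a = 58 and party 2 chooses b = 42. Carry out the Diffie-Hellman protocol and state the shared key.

Party 1 sends A = g^a mod p = 7^58 mod 1213.
7^1 ≡ 7 (mod 1213)
7^2 = (7^1)^2 ≡ 7^2 = 49 ≡ 49 (mod 1213)
7^4 = (7^2)^2 ≡ 49^2 = 2401 ≡ 1188 (mod 1213)
7^8 = (7^4)^2 ≡ 1188^2 = 1411344 ≡ 625 (mod 1213)
7^16 = (7^8)^2 ≡ 625^2 = 390625 ≡ 39 (mod 1213)
7^32 = (7^16)^2 ≡ 39^2 = 1521 ≡ 308 (mod 1213)
7^58 = 7^32 · 7^16 · 7^8 · 7^2 ≡ 308 · 39 · 625 · 49 ≡ 990 (mod 1213).
So A = 990. Party 2 then computes K = A^b mod p = 990^42 mod 1213.
990^1 ≡ 990 (mod 1213)
990^2 = (990^1)^2 ≡ 990^2 = 980100 ≡ 1209 (mod 1213)
990^4 = (990^2)^2 ≡ 1209^2 = 1461681 ≡ 16 (mod 1213)
990^8 = (990^4)^2 ≡ 16^2 = 256 ≡ 256 (mod 1213)
990^16 = (990^8)^2 ≡ 256^2 = 65536 ≡ 34 (mod 1213)
990^32 = (990^16)^2 ≡ 34^2 = 1156 ≡ 1156 (mod 1213)
990^42 = 990^32 · 990^8 · 990^2 ≡ 1156 · 256 · 1209 ≡ 144 (mod 1213).

144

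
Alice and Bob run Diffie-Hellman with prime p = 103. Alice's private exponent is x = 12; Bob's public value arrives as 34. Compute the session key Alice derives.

66

Shared key K = 34^12 mod 103.
34^1 ≡ 34 (mod 103)
34^2 = (34^1)^2 ≡ 34^2 = 1156 ≡ 23 (mod 103)
34^4 = (34^2)^2 ≡ 23^2 = 529 ≡ 14 (mod 103)
34^8 = (34^4)^2 ≡ 14^2 = 196 ≡ 93 (mod 103)
34^12 = 34^8 · 34^4 ≡ 93 · 14 ≡ 66 (mod 103).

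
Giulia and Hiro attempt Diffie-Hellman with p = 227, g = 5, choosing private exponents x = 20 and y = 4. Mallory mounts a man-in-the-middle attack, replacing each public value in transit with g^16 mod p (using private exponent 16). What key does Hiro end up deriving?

173

Hiro receives Mallory's public value M = 5^16 mod 227 instead of the honest one.
5^1 ≡ 5 (mod 227)
5^2 = (5^1)^2 ≡ 5^2 = 25 ≡ 25 (mod 227)
5^4 = (5^2)^2 ≡ 25^2 = 625 ≡ 171 (mod 227)
5^8 = (5^4)^2 ≡ 171^2 = 29241 ≡ 185 (mod 227)
5^16 = (5^8)^2 ≡ 185^2 = 34225 ≡ 175 (mod 227)
So M = 175. Hiro computes K = M^4 mod 227.
175^1 ≡ 175 (mod 227)
175^2 = (175^1)^2 ≡ 175^2 = 30625 ≡ 207 (mod 227)
175^4 = (175^2)^2 ≡ 207^2 = 42849 ≡ 173 (mod 227)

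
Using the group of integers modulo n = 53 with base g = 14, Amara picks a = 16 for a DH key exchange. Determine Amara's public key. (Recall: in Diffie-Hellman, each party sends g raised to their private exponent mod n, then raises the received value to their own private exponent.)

Public value = 14^16 mod 53.
14^1 ≡ 14 (mod 53)
14^2 = (14^1)^2 ≡ 14^2 = 196 ≡ 37 (mod 53)
14^4 = (14^2)^2 ≡ 37^2 = 1369 ≡ 44 (mod 53)
14^8 = (14^4)^2 ≡ 44^2 = 1936 ≡ 28 (mod 53)
14^16 = (14^8)^2 ≡ 28^2 = 784 ≡ 42 (mod 53)

42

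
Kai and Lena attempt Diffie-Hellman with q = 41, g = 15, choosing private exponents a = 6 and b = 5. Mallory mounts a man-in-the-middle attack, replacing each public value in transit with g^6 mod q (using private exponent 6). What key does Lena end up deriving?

9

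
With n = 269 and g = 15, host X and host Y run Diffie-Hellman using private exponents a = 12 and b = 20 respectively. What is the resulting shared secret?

166

Host X sends A = g^a mod n = 15^12 mod 269.
15^1 ≡ 15 (mod 269)
15^2 = (15^1)^2 ≡ 15^2 = 225 ≡ 225 (mod 269)
15^4 = (15^2)^2 ≡ 225^2 = 50625 ≡ 53 (mod 269)
15^8 = (15^4)^2 ≡ 53^2 = 2809 ≡ 119 (mod 269)
15^12 = 15^8 · 15^4 ≡ 119 · 53 ≡ 120 (mod 269).
So A = 120. Host Y then computes K = A^b mod n = 120^20 mod 269.
120^1 ≡ 120 (mod 269)
120^2 = (120^1)^2 ≡ 120^2 = 14400 ≡ 143 (mod 269)
120^4 = (120^2)^2 ≡ 143^2 = 20449 ≡ 5 (mod 269)
120^8 = (120^4)^2 ≡ 5^2 = 25 ≡ 25 (mod 269)
120^16 = (120^8)^2 ≡ 25^2 = 625 ≡ 87 (mod 269)
120^20 = 120^16 · 120^4 ≡ 87 · 5 ≡ 166 (mod 269).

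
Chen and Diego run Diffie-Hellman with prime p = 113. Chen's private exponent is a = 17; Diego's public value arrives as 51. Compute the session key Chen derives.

61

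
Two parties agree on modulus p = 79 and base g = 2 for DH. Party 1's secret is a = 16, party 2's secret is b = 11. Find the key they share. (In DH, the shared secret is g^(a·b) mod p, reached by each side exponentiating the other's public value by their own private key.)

Party 2 sends B = g^b mod p = 2^11 mod 79.
2^1 ≡ 2 (mod 79)
2^2 = (2^1)^2 ≡ 2^2 = 4 ≡ 4 (mod 79)
2^4 = (2^2)^2 ≡ 4^2 = 16 ≡ 16 (mod 79)
2^8 = (2^4)^2 ≡ 16^2 = 256 ≡ 19 (mod 79)
2^11 = 2^8 · 2^2 · 2^1 ≡ 19 · 4 · 2 ≡ 73 (mod 79).
So B = 73. Party 1 then computes K = B^a mod p = 73^16 mod 79.
73^1 ≡ 73 (mod 79)
73^2 = (73^1)^2 ≡ 73^2 = 5329 ≡ 36 (mod 79)
73^4 = (73^2)^2 ≡ 36^2 = 1296 ≡ 32 (mod 79)
73^8 = (73^4)^2 ≡ 32^2 = 1024 ≡ 76 (mod 79)
73^16 = (73^8)^2 ≡ 76^2 = 5776 ≡ 9 (mod 79)

9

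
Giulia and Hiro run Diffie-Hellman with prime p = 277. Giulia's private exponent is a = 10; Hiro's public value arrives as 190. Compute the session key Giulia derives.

144

Shared key K = 190^10 mod 277.
190^1 ≡ 190 (mod 277)
190^2 = (190^1)^2 ≡ 190^2 = 36100 ≡ 90 (mod 277)
190^4 = (190^2)^2 ≡ 90^2 = 8100 ≡ 67 (mod 277)
190^8 = (190^4)^2 ≡ 67^2 = 4489 ≡ 57 (mod 277)
190^10 = 190^8 · 190^2 ≡ 57 · 90 ≡ 144 (mod 277).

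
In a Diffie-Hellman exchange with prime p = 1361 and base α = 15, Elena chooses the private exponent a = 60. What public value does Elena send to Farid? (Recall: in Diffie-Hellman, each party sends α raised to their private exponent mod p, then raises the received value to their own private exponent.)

614

Public value = 15^60 mod 1361.
15^1 ≡ 15 (mod 1361)
15^2 = (15^1)^2 ≡ 15^2 = 225 ≡ 225 (mod 1361)
15^4 = (15^2)^2 ≡ 225^2 = 50625 ≡ 268 (mod 1361)
15^8 = (15^4)^2 ≡ 268^2 = 71824 ≡ 1052 (mod 1361)
15^16 = (15^8)^2 ≡ 1052^2 = 1106704 ≡ 211 (mod 1361)
15^32 = (15^16)^2 ≡ 211^2 = 44521 ≡ 969 (mod 1361)
15^60 = 15^32 · 15^16 · 15^8 · 15^4 ≡ 969 · 211 · 1052 · 268 ≡ 614 (mod 1361).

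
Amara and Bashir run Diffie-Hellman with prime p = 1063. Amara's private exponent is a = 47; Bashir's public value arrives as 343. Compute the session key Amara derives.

719

Shared key K = 343^47 mod 1063.
343^1 ≡ 343 (mod 1063)
343^2 = (343^1)^2 ≡ 343^2 = 117649 ≡ 719 (mod 1063)
343^4 = (343^2)^2 ≡ 719^2 = 516961 ≡ 343 (mod 1063)
343^8 = (343^4)^2 ≡ 343^2 = 117649 ≡ 719 (mod 1063)
343^16 = (343^8)^2 ≡ 719^2 = 516961 ≡ 343 (mod 1063)
343^32 = (343^16)^2 ≡ 343^2 = 117649 ≡ 719 (mod 1063)
343^47 = 343^32 · 343^8 · 343^4 · 343^2 · 343^1 ≡ 719 · 719 · 343 · 719 · 343 ≡ 719 (mod 1063).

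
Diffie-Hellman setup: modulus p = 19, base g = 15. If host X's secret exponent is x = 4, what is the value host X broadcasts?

9

Public value = 15^4 (mod 19).
15^1 ≡ 15 (mod 19)
15^2 = (15^1)^2 ≡ 15^2 = 225 ≡ 16 (mod 19)
15^4 = (15^2)^2 ≡ 16^2 = 256 ≡ 9 (mod 19)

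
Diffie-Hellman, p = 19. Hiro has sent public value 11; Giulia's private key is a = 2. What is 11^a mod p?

7

Shared key K = 11^2 mod 19.
11^1 ≡ 11 (mod 19)
11^2 = (11^1)^2 ≡ 11^2 = 121 ≡ 7 (mod 19)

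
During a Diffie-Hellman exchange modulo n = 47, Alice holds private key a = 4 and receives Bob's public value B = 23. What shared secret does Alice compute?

Shared key K = 23^4 mod 47.
23^1 ≡ 23 (mod 47)
23^2 = (23^1)^2 ≡ 23^2 = 529 ≡ 12 (mod 47)
23^4 = (23^2)^2 ≡ 12^2 = 144 ≡ 3 (mod 47)

3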